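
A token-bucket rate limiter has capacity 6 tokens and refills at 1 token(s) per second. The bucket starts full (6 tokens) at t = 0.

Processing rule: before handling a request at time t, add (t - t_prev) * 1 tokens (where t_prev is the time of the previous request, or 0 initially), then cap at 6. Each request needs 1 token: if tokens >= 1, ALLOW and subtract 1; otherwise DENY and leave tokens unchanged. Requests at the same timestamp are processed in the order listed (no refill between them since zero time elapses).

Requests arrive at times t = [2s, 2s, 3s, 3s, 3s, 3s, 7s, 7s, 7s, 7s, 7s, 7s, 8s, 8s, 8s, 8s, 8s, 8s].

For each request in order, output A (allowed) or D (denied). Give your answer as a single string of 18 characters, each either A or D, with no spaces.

Answer: AAAAAAAAAAADADDDDD

Derivation:
Simulating step by step:
  req#1 t=2s: ALLOW
  req#2 t=2s: ALLOW
  req#3 t=3s: ALLOW
  req#4 t=3s: ALLOW
  req#5 t=3s: ALLOW
  req#6 t=3s: ALLOW
  req#7 t=7s: ALLOW
  req#8 t=7s: ALLOW
  req#9 t=7s: ALLOW
  req#10 t=7s: ALLOW
  req#11 t=7s: ALLOW
  req#12 t=7s: DENY
  req#13 t=8s: ALLOW
  req#14 t=8s: DENY
  req#15 t=8s: DENY
  req#16 t=8s: DENY
  req#17 t=8s: DENY
  req#18 t=8s: DENY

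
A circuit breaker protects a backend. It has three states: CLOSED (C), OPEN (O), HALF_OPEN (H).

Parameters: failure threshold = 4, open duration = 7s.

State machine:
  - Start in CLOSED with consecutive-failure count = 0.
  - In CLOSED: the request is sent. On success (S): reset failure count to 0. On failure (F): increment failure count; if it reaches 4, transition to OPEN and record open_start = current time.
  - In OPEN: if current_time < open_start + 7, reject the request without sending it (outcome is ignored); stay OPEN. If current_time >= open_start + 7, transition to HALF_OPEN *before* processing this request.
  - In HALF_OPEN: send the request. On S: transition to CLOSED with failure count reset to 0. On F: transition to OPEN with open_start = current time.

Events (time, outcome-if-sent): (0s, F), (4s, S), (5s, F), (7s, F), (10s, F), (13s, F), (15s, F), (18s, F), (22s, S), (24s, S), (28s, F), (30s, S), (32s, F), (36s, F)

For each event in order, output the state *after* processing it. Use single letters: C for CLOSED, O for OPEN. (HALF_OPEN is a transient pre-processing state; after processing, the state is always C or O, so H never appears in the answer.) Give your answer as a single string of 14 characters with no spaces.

State after each event:
  event#1 t=0s outcome=F: state=CLOSED
  event#2 t=4s outcome=S: state=CLOSED
  event#3 t=5s outcome=F: state=CLOSED
  event#4 t=7s outcome=F: state=CLOSED
  event#5 t=10s outcome=F: state=CLOSED
  event#6 t=13s outcome=F: state=OPEN
  event#7 t=15s outcome=F: state=OPEN
  event#8 t=18s outcome=F: state=OPEN
  event#9 t=22s outcome=S: state=CLOSED
  event#10 t=24s outcome=S: state=CLOSED
  event#11 t=28s outcome=F: state=CLOSED
  event#12 t=30s outcome=S: state=CLOSED
  event#13 t=32s outcome=F: state=CLOSED
  event#14 t=36s outcome=F: state=CLOSED

Answer: CCCCCOOOCCCCCC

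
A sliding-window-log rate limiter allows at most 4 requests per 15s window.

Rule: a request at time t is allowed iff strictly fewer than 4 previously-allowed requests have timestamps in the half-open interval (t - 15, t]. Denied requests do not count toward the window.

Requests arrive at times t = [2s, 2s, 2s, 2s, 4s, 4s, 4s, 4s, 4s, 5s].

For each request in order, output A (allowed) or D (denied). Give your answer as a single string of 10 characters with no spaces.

Answer: AAAADDDDDD

Derivation:
Tracking allowed requests in the window:
  req#1 t=2s: ALLOW
  req#2 t=2s: ALLOW
  req#3 t=2s: ALLOW
  req#4 t=2s: ALLOW
  req#5 t=4s: DENY
  req#6 t=4s: DENY
  req#7 t=4s: DENY
  req#8 t=4s: DENY
  req#9 t=4s: DENY
  req#10 t=5s: DENY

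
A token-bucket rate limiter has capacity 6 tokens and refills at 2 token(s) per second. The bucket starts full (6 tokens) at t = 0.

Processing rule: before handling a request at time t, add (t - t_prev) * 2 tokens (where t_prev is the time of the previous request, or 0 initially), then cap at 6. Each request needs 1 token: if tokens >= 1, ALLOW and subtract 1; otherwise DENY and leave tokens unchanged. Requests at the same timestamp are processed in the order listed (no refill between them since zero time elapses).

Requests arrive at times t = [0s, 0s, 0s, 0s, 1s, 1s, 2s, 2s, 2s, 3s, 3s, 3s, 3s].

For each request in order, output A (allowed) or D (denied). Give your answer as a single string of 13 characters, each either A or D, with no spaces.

Simulating step by step:
  req#1 t=0s: ALLOW
  req#2 t=0s: ALLOW
  req#3 t=0s: ALLOW
  req#4 t=0s: ALLOW
  req#5 t=1s: ALLOW
  req#6 t=1s: ALLOW
  req#7 t=2s: ALLOW
  req#8 t=2s: ALLOW
  req#9 t=2s: ALLOW
  req#10 t=3s: ALLOW
  req#11 t=3s: ALLOW
  req#12 t=3s: ALLOW
  req#13 t=3s: DENY

Answer: AAAAAAAAAAAAD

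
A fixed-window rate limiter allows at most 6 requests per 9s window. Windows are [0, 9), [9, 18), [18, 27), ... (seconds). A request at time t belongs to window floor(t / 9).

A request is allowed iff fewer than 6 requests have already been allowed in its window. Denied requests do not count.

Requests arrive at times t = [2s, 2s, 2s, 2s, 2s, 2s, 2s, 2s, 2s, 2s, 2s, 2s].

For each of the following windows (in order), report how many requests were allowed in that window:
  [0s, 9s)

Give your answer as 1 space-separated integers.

Processing requests:
  req#1 t=2s (window 0): ALLOW
  req#2 t=2s (window 0): ALLOW
  req#3 t=2s (window 0): ALLOW
  req#4 t=2s (window 0): ALLOW
  req#5 t=2s (window 0): ALLOW
  req#6 t=2s (window 0): ALLOW
  req#7 t=2s (window 0): DENY
  req#8 t=2s (window 0): DENY
  req#9 t=2s (window 0): DENY
  req#10 t=2s (window 0): DENY
  req#11 t=2s (window 0): DENY
  req#12 t=2s (window 0): DENY

Allowed counts by window: 6

Answer: 6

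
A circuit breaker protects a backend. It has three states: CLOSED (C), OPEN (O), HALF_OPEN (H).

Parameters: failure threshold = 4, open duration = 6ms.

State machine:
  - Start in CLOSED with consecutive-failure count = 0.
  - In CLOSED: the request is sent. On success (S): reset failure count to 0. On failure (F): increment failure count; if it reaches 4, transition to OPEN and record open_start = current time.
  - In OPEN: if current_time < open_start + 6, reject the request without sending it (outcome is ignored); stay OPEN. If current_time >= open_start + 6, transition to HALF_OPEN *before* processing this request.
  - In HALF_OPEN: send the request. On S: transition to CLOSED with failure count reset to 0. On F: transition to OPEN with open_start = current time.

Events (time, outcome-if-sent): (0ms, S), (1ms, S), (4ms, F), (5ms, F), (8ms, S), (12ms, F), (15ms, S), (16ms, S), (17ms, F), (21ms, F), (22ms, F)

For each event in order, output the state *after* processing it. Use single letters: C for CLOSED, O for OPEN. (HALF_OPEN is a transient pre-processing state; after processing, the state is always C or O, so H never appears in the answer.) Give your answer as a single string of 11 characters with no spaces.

Answer: CCCCCCCCCCC

Derivation:
State after each event:
  event#1 t=0ms outcome=S: state=CLOSED
  event#2 t=1ms outcome=S: state=CLOSED
  event#3 t=4ms outcome=F: state=CLOSED
  event#4 t=5ms outcome=F: state=CLOSED
  event#5 t=8ms outcome=S: state=CLOSED
  event#6 t=12ms outcome=F: state=CLOSED
  event#7 t=15ms outcome=S: state=CLOSED
  event#8 t=16ms outcome=S: state=CLOSED
  event#9 t=17ms outcome=F: state=CLOSED
  event#10 t=21ms outcome=F: state=CLOSED
  event#11 t=22ms outcome=F: state=CLOSED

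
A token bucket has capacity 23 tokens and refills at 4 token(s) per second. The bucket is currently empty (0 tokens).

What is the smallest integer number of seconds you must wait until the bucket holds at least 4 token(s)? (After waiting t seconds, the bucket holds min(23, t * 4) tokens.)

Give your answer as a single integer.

Answer: 1

Derivation:
Need t * 4 >= 4, so t >= 4/4.
Smallest integer t = ceil(4/4) = 1.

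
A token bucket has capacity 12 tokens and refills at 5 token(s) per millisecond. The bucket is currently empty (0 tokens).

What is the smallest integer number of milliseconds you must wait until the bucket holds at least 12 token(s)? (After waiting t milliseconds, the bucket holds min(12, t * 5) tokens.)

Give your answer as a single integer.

Need t * 5 >= 12, so t >= 12/5.
Smallest integer t = ceil(12/5) = 3.

Answer: 3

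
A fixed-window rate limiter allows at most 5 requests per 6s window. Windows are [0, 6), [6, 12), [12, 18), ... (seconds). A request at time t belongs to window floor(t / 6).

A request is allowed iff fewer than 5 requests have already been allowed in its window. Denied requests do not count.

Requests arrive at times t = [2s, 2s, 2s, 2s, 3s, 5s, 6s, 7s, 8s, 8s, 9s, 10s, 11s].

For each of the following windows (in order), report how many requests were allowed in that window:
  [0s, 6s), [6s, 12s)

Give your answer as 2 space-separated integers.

Answer: 5 5

Derivation:
Processing requests:
  req#1 t=2s (window 0): ALLOW
  req#2 t=2s (window 0): ALLOW
  req#3 t=2s (window 0): ALLOW
  req#4 t=2s (window 0): ALLOW
  req#5 t=3s (window 0): ALLOW
  req#6 t=5s (window 0): DENY
  req#7 t=6s (window 1): ALLOW
  req#8 t=7s (window 1): ALLOW
  req#9 t=8s (window 1): ALLOW
  req#10 t=8s (window 1): ALLOW
  req#11 t=9s (window 1): ALLOW
  req#12 t=10s (window 1): DENY
  req#13 t=11s (window 1): DENY

Allowed counts by window: 5 5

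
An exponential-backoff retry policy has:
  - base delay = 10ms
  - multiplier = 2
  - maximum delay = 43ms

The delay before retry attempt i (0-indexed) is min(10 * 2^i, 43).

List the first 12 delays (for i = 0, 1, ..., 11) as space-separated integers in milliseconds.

Answer: 10 20 40 43 43 43 43 43 43 43 43 43

Derivation:
Computing each delay:
  i=0: min(10*2^0, 43) = 10
  i=1: min(10*2^1, 43) = 20
  i=2: min(10*2^2, 43) = 40
  i=3: min(10*2^3, 43) = 43
  i=4: min(10*2^4, 43) = 43
  i=5: min(10*2^5, 43) = 43
  i=6: min(10*2^6, 43) = 43
  i=7: min(10*2^7, 43) = 43
  i=8: min(10*2^8, 43) = 43
  i=9: min(10*2^9, 43) = 43
  i=10: min(10*2^10, 43) = 43
  i=11: min(10*2^11, 43) = 43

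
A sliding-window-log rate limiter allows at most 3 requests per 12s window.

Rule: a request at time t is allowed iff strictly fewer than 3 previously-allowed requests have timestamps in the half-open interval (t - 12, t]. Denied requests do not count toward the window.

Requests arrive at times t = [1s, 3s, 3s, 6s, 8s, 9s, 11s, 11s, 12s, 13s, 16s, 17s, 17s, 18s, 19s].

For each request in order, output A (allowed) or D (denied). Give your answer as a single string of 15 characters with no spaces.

Answer: AAADDDDDDAAADDD

Derivation:
Tracking allowed requests in the window:
  req#1 t=1s: ALLOW
  req#2 t=3s: ALLOW
  req#3 t=3s: ALLOW
  req#4 t=6s: DENY
  req#5 t=8s: DENY
  req#6 t=9s: DENY
  req#7 t=11s: DENY
  req#8 t=11s: DENY
  req#9 t=12s: DENY
  req#10 t=13s: ALLOW
  req#11 t=16s: ALLOW
  req#12 t=17s: ALLOW
  req#13 t=17s: DENY
  req#14 t=18s: DENY
  req#15 t=19s: DENY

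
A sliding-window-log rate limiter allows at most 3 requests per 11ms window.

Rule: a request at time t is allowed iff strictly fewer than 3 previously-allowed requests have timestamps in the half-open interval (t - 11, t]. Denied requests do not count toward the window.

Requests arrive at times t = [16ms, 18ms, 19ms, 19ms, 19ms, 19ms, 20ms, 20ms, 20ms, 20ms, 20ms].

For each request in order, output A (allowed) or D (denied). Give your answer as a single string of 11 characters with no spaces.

Tracking allowed requests in the window:
  req#1 t=16ms: ALLOW
  req#2 t=18ms: ALLOW
  req#3 t=19ms: ALLOW
  req#4 t=19ms: DENY
  req#5 t=19ms: DENY
  req#6 t=19ms: DENY
  req#7 t=20ms: DENY
  req#8 t=20ms: DENY
  req#9 t=20ms: DENY
  req#10 t=20ms: DENY
  req#11 t=20ms: DENY

Answer: AAADDDDDDDD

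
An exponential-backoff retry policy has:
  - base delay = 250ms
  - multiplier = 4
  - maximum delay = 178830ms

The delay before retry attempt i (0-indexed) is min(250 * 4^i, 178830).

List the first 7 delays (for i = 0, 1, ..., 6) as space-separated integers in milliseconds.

Computing each delay:
  i=0: min(250*4^0, 178830) = 250
  i=1: min(250*4^1, 178830) = 1000
  i=2: min(250*4^2, 178830) = 4000
  i=3: min(250*4^3, 178830) = 16000
  i=4: min(250*4^4, 178830) = 64000
  i=5: min(250*4^5, 178830) = 178830
  i=6: min(250*4^6, 178830) = 178830

Answer: 250 1000 4000 16000 64000 178830 178830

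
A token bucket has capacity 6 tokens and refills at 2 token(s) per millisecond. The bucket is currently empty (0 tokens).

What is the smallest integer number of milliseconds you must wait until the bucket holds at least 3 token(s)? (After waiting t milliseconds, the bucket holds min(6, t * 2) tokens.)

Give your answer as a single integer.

Answer: 2

Derivation:
Need t * 2 >= 3, so t >= 3/2.
Smallest integer t = ceil(3/2) = 2.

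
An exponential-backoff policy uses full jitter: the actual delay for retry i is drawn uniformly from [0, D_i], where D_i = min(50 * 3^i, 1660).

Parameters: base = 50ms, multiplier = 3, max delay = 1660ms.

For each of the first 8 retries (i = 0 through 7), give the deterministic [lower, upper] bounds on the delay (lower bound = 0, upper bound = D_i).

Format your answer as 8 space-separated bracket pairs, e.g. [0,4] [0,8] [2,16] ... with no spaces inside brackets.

Answer: [0,50] [0,150] [0,450] [0,1350] [0,1660] [0,1660] [0,1660] [0,1660]

Derivation:
Computing bounds per retry:
  i=0: D_i=min(50*3^0,1660)=50, bounds=[0,50]
  i=1: D_i=min(50*3^1,1660)=150, bounds=[0,150]
  i=2: D_i=min(50*3^2,1660)=450, bounds=[0,450]
  i=3: D_i=min(50*3^3,1660)=1350, bounds=[0,1350]
  i=4: D_i=min(50*3^4,1660)=1660, bounds=[0,1660]
  i=5: D_i=min(50*3^5,1660)=1660, bounds=[0,1660]
  i=6: D_i=min(50*3^6,1660)=1660, bounds=[0,1660]
  i=7: D_i=min(50*3^7,1660)=1660, bounds=[0,1660]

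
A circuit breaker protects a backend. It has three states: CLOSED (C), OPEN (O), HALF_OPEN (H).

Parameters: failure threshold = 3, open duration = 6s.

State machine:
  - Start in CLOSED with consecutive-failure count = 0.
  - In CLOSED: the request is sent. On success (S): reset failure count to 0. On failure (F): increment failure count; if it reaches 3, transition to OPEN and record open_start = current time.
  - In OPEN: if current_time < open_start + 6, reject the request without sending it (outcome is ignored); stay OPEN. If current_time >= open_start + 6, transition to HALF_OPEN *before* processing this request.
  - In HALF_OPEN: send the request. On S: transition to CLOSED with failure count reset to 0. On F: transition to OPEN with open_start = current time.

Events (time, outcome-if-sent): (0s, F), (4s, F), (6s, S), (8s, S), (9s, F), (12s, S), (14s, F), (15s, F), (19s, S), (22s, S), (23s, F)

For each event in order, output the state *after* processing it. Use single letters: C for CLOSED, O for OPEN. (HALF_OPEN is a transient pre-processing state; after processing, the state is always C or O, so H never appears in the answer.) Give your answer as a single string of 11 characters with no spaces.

State after each event:
  event#1 t=0s outcome=F: state=CLOSED
  event#2 t=4s outcome=F: state=CLOSED
  event#3 t=6s outcome=S: state=CLOSED
  event#4 t=8s outcome=S: state=CLOSED
  event#5 t=9s outcome=F: state=CLOSED
  event#6 t=12s outcome=S: state=CLOSED
  event#7 t=14s outcome=F: state=CLOSED
  event#8 t=15s outcome=F: state=CLOSED
  event#9 t=19s outcome=S: state=CLOSED
  event#10 t=22s outcome=S: state=CLOSED
  event#11 t=23s outcome=F: state=CLOSED

Answer: CCCCCCCCCCC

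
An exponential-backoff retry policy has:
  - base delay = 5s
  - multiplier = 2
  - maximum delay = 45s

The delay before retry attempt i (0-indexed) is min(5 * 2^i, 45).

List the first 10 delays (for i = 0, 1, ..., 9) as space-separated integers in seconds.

Computing each delay:
  i=0: min(5*2^0, 45) = 5
  i=1: min(5*2^1, 45) = 10
  i=2: min(5*2^2, 45) = 20
  i=3: min(5*2^3, 45) = 40
  i=4: min(5*2^4, 45) = 45
  i=5: min(5*2^5, 45) = 45
  i=6: min(5*2^6, 45) = 45
  i=7: min(5*2^7, 45) = 45
  i=8: min(5*2^8, 45) = 45
  i=9: min(5*2^9, 45) = 45

Answer: 5 10 20 40 45 45 45 45 45 45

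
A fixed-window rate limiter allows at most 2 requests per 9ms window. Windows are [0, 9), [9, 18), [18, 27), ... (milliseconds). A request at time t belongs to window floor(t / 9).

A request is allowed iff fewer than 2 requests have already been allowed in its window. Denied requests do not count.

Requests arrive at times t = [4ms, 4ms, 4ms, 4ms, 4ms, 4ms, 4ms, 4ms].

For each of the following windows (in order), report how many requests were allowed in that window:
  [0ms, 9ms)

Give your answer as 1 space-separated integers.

Processing requests:
  req#1 t=4ms (window 0): ALLOW
  req#2 t=4ms (window 0): ALLOW
  req#3 t=4ms (window 0): DENY
  req#4 t=4ms (window 0): DENY
  req#5 t=4ms (window 0): DENY
  req#6 t=4ms (window 0): DENY
  req#7 t=4ms (window 0): DENY
  req#8 t=4ms (window 0): DENY

Allowed counts by window: 2

Answer: 2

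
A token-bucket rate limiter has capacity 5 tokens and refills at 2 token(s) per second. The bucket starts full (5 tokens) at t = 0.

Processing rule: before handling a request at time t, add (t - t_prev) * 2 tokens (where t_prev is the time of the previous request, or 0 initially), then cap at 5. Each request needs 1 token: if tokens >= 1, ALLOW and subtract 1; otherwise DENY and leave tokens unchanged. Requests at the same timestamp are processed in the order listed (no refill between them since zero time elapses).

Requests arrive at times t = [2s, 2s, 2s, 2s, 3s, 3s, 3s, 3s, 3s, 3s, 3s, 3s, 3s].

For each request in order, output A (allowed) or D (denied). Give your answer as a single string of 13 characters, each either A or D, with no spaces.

Simulating step by step:
  req#1 t=2s: ALLOW
  req#2 t=2s: ALLOW
  req#3 t=2s: ALLOW
  req#4 t=2s: ALLOW
  req#5 t=3s: ALLOW
  req#6 t=3s: ALLOW
  req#7 t=3s: ALLOW
  req#8 t=3s: DENY
  req#9 t=3s: DENY
  req#10 t=3s: DENY
  req#11 t=3s: DENY
  req#12 t=3s: DENY
  req#13 t=3s: DENY

Answer: AAAAAAADDDDDD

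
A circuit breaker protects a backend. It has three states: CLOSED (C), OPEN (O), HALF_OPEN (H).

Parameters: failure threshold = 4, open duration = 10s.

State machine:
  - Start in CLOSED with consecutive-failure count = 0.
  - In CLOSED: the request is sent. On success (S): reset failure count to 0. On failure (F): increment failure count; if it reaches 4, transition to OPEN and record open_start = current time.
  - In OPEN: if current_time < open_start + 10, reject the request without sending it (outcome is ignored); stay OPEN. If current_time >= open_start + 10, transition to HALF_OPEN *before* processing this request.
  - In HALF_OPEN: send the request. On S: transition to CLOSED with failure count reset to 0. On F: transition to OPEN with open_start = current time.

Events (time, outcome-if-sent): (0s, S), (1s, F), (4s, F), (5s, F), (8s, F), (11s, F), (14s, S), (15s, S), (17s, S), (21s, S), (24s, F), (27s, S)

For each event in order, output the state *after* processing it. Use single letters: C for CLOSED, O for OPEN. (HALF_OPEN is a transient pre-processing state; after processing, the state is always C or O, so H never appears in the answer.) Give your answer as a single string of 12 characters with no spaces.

State after each event:
  event#1 t=0s outcome=S: state=CLOSED
  event#2 t=1s outcome=F: state=CLOSED
  event#3 t=4s outcome=F: state=CLOSED
  event#4 t=5s outcome=F: state=CLOSED
  event#5 t=8s outcome=F: state=OPEN
  event#6 t=11s outcome=F: state=OPEN
  event#7 t=14s outcome=S: state=OPEN
  event#8 t=15s outcome=S: state=OPEN
  event#9 t=17s outcome=S: state=OPEN
  event#10 t=21s outcome=S: state=CLOSED
  event#11 t=24s outcome=F: state=CLOSED
  event#12 t=27s outcome=S: state=CLOSED

Answer: CCCCOOOOOCCC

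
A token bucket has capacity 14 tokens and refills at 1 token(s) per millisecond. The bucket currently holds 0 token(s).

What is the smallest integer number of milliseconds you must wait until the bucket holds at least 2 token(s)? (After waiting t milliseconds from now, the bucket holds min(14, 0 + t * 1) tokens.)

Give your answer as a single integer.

Answer: 2

Derivation:
Need 0 + t * 1 >= 2, so t >= 2/1.
Smallest integer t = ceil(2/1) = 2.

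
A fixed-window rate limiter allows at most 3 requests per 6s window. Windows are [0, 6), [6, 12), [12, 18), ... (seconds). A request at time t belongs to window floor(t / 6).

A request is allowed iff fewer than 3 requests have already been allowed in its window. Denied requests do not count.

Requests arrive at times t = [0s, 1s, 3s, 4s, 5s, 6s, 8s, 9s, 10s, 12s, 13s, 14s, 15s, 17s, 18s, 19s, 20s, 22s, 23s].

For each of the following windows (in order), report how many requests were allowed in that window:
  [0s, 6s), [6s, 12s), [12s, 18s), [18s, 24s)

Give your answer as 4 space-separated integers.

Answer: 3 3 3 3

Derivation:
Processing requests:
  req#1 t=0s (window 0): ALLOW
  req#2 t=1s (window 0): ALLOW
  req#3 t=3s (window 0): ALLOW
  req#4 t=4s (window 0): DENY
  req#5 t=5s (window 0): DENY
  req#6 t=6s (window 1): ALLOW
  req#7 t=8s (window 1): ALLOW
  req#8 t=9s (window 1): ALLOW
  req#9 t=10s (window 1): DENY
  req#10 t=12s (window 2): ALLOW
  req#11 t=13s (window 2): ALLOW
  req#12 t=14s (window 2): ALLOW
  req#13 t=15s (window 2): DENY
  req#14 t=17s (window 2): DENY
  req#15 t=18s (window 3): ALLOW
  req#16 t=19s (window 3): ALLOW
  req#17 t=20s (window 3): ALLOW
  req#18 t=22s (window 3): DENY
  req#19 t=23s (window 3): DENY

Allowed counts by window: 3 3 3 3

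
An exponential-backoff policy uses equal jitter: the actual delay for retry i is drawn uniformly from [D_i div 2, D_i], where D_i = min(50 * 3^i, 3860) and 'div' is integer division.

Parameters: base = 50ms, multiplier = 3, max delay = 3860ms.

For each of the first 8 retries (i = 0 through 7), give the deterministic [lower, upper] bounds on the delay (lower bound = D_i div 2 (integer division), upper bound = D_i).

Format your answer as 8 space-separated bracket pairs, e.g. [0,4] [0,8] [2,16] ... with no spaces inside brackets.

Computing bounds per retry:
  i=0: D_i=min(50*3^0,3860)=50, bounds=[25,50]
  i=1: D_i=min(50*3^1,3860)=150, bounds=[75,150]
  i=2: D_i=min(50*3^2,3860)=450, bounds=[225,450]
  i=3: D_i=min(50*3^3,3860)=1350, bounds=[675,1350]
  i=4: D_i=min(50*3^4,3860)=3860, bounds=[1930,3860]
  i=5: D_i=min(50*3^5,3860)=3860, bounds=[1930,3860]
  i=6: D_i=min(50*3^6,3860)=3860, bounds=[1930,3860]
  i=7: D_i=min(50*3^7,3860)=3860, bounds=[1930,3860]

Answer: [25,50] [75,150] [225,450] [675,1350] [1930,3860] [1930,3860] [1930,3860] [1930,3860]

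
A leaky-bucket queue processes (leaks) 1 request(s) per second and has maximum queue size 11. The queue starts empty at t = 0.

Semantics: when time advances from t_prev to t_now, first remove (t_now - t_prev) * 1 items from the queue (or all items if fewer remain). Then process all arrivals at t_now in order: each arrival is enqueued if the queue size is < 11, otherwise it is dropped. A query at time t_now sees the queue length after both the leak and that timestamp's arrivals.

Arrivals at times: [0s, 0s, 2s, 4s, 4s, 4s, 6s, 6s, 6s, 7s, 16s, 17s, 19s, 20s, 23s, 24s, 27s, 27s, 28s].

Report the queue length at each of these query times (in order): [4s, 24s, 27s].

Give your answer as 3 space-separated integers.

Queue lengths at query times:
  query t=4s: backlog = 3
  query t=24s: backlog = 1
  query t=27s: backlog = 2

Answer: 3 1 2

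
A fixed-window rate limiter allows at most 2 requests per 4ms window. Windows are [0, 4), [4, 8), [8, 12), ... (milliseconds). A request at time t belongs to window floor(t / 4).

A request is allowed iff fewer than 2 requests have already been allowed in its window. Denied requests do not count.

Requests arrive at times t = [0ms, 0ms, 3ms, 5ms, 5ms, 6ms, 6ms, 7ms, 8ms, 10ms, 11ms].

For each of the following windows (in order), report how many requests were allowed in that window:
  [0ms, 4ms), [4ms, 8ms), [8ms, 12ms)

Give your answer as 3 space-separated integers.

Answer: 2 2 2

Derivation:
Processing requests:
  req#1 t=0ms (window 0): ALLOW
  req#2 t=0ms (window 0): ALLOW
  req#3 t=3ms (window 0): DENY
  req#4 t=5ms (window 1): ALLOW
  req#5 t=5ms (window 1): ALLOW
  req#6 t=6ms (window 1): DENY
  req#7 t=6ms (window 1): DENY
  req#8 t=7ms (window 1): DENY
  req#9 t=8ms (window 2): ALLOW
  req#10 t=10ms (window 2): ALLOW
  req#11 t=11ms (window 2): DENY

Allowed counts by window: 2 2 2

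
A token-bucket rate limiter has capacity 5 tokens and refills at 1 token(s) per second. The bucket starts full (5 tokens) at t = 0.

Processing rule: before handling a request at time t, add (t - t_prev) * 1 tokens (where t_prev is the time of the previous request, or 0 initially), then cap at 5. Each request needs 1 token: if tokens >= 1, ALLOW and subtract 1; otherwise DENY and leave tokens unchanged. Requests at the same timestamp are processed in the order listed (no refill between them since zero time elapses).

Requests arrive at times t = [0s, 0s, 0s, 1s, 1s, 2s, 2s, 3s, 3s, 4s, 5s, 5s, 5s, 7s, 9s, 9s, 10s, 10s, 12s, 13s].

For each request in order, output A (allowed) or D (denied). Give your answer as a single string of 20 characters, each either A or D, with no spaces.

Answer: AAAAAAAADAADDAAAAAAA

Derivation:
Simulating step by step:
  req#1 t=0s: ALLOW
  req#2 t=0s: ALLOW
  req#3 t=0s: ALLOW
  req#4 t=1s: ALLOW
  req#5 t=1s: ALLOW
  req#6 t=2s: ALLOW
  req#7 t=2s: ALLOW
  req#8 t=3s: ALLOW
  req#9 t=3s: DENY
  req#10 t=4s: ALLOW
  req#11 t=5s: ALLOW
  req#12 t=5s: DENY
  req#13 t=5s: DENY
  req#14 t=7s: ALLOW
  req#15 t=9s: ALLOW
  req#16 t=9s: ALLOW
  req#17 t=10s: ALLOW
  req#18 t=10s: ALLOW
  req#19 t=12s: ALLOW
  req#20 t=13s: ALLOW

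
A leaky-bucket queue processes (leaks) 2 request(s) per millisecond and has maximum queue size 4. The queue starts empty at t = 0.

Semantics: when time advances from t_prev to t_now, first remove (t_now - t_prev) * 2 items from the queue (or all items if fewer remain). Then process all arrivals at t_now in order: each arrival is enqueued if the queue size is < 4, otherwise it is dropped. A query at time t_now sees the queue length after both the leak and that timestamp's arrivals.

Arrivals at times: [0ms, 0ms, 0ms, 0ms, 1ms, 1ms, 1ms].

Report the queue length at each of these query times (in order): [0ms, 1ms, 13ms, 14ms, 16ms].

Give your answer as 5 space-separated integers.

Queue lengths at query times:
  query t=0ms: backlog = 4
  query t=1ms: backlog = 4
  query t=13ms: backlog = 0
  query t=14ms: backlog = 0
  query t=16ms: backlog = 0

Answer: 4 4 0 0 0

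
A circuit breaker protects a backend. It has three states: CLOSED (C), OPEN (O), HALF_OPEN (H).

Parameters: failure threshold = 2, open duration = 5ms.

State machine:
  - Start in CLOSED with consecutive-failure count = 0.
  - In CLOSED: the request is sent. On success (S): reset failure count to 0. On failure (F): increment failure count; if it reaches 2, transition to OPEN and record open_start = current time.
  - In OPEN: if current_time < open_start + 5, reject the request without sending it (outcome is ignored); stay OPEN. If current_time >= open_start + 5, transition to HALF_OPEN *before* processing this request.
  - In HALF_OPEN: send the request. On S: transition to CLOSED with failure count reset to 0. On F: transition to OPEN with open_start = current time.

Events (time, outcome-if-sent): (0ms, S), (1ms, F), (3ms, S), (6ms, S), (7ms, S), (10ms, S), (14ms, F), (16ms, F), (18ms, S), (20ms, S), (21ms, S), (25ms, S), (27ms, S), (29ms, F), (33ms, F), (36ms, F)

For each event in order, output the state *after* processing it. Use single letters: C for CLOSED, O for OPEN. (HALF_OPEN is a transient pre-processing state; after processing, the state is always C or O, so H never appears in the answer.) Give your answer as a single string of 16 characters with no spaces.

Answer: CCCCCCCOOOCCCCOO

Derivation:
State after each event:
  event#1 t=0ms outcome=S: state=CLOSED
  event#2 t=1ms outcome=F: state=CLOSED
  event#3 t=3ms outcome=S: state=CLOSED
  event#4 t=6ms outcome=S: state=CLOSED
  event#5 t=7ms outcome=S: state=CLOSED
  event#6 t=10ms outcome=S: state=CLOSED
  event#7 t=14ms outcome=F: state=CLOSED
  event#8 t=16ms outcome=F: state=OPEN
  event#9 t=18ms outcome=S: state=OPEN
  event#10 t=20ms outcome=S: state=OPEN
  event#11 t=21ms outcome=S: state=CLOSED
  event#12 t=25ms outcome=S: state=CLOSED
  event#13 t=27ms outcome=S: state=CLOSED
  event#14 t=29ms outcome=F: state=CLOSED
  event#15 t=33ms outcome=F: state=OPEN
  event#16 t=36ms outcome=F: state=OPEN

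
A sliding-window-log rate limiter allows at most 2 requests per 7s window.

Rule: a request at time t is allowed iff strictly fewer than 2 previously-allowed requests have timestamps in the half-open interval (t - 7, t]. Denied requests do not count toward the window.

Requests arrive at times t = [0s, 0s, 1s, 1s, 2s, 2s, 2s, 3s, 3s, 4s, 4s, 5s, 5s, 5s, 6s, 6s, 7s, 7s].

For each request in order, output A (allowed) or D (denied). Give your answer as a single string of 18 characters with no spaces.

Answer: AADDDDDDDDDDDDDDAA

Derivation:
Tracking allowed requests in the window:
  req#1 t=0s: ALLOW
  req#2 t=0s: ALLOW
  req#3 t=1s: DENY
  req#4 t=1s: DENY
  req#5 t=2s: DENY
  req#6 t=2s: DENY
  req#7 t=2s: DENY
  req#8 t=3s: DENY
  req#9 t=3s: DENY
  req#10 t=4s: DENY
  req#11 t=4s: DENY
  req#12 t=5s: DENY
  req#13 t=5s: DENY
  req#14 t=5s: DENY
  req#15 t=6s: DENY
  req#16 t=6s: DENY
  req#17 t=7s: ALLOW
  req#18 t=7s: ALLOW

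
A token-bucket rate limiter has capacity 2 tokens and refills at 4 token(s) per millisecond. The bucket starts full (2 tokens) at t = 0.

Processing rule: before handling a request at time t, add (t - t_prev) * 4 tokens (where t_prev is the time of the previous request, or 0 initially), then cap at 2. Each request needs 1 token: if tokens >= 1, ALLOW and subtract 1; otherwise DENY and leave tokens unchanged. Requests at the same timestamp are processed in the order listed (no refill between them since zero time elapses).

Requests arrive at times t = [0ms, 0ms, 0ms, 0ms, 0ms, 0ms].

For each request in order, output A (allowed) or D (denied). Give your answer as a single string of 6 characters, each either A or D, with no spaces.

Simulating step by step:
  req#1 t=0ms: ALLOW
  req#2 t=0ms: ALLOW
  req#3 t=0ms: DENY
  req#4 t=0ms: DENY
  req#5 t=0ms: DENY
  req#6 t=0ms: DENY

Answer: AADDDD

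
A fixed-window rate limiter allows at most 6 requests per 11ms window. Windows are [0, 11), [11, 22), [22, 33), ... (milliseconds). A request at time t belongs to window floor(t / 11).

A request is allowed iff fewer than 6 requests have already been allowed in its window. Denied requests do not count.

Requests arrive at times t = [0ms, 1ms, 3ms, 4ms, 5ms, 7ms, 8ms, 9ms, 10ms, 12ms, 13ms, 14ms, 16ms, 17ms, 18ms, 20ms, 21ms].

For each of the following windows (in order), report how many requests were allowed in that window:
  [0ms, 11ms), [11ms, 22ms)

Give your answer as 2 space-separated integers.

Answer: 6 6

Derivation:
Processing requests:
  req#1 t=0ms (window 0): ALLOW
  req#2 t=1ms (window 0): ALLOW
  req#3 t=3ms (window 0): ALLOW
  req#4 t=4ms (window 0): ALLOW
  req#5 t=5ms (window 0): ALLOW
  req#6 t=7ms (window 0): ALLOW
  req#7 t=8ms (window 0): DENY
  req#8 t=9ms (window 0): DENY
  req#9 t=10ms (window 0): DENY
  req#10 t=12ms (window 1): ALLOW
  req#11 t=13ms (window 1): ALLOW
  req#12 t=14ms (window 1): ALLOW
  req#13 t=16ms (window 1): ALLOW
  req#14 t=17ms (window 1): ALLOW
  req#15 t=18ms (window 1): ALLOW
  req#16 t=20ms (window 1): DENY
  req#17 t=21ms (window 1): DENY

Allowed counts by window: 6 6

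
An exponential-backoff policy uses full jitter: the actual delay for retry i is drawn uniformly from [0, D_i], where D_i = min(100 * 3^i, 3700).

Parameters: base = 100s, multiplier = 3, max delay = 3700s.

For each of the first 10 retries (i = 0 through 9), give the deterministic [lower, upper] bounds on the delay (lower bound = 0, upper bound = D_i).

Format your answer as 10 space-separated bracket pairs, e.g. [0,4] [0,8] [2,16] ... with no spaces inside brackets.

Answer: [0,100] [0,300] [0,900] [0,2700] [0,3700] [0,3700] [0,3700] [0,3700] [0,3700] [0,3700]

Derivation:
Computing bounds per retry:
  i=0: D_i=min(100*3^0,3700)=100, bounds=[0,100]
  i=1: D_i=min(100*3^1,3700)=300, bounds=[0,300]
  i=2: D_i=min(100*3^2,3700)=900, bounds=[0,900]
  i=3: D_i=min(100*3^3,3700)=2700, bounds=[0,2700]
  i=4: D_i=min(100*3^4,3700)=3700, bounds=[0,3700]
  i=5: D_i=min(100*3^5,3700)=3700, bounds=[0,3700]
  i=6: D_i=min(100*3^6,3700)=3700, bounds=[0,3700]
  i=7: D_i=min(100*3^7,3700)=3700, bounds=[0,3700]
  i=8: D_i=min(100*3^8,3700)=3700, bounds=[0,3700]
  i=9: D_i=min(100*3^9,3700)=3700, bounds=[0,3700]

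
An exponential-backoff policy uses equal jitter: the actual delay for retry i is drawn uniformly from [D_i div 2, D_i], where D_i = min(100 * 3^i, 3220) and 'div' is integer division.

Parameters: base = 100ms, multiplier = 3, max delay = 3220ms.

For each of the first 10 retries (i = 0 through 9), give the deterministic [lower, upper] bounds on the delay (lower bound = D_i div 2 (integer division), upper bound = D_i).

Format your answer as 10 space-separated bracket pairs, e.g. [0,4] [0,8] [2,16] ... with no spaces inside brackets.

Computing bounds per retry:
  i=0: D_i=min(100*3^0,3220)=100, bounds=[50,100]
  i=1: D_i=min(100*3^1,3220)=300, bounds=[150,300]
  i=2: D_i=min(100*3^2,3220)=900, bounds=[450,900]
  i=3: D_i=min(100*3^3,3220)=2700, bounds=[1350,2700]
  i=4: D_i=min(100*3^4,3220)=3220, bounds=[1610,3220]
  i=5: D_i=min(100*3^5,3220)=3220, bounds=[1610,3220]
  i=6: D_i=min(100*3^6,3220)=3220, bounds=[1610,3220]
  i=7: D_i=min(100*3^7,3220)=3220, bounds=[1610,3220]
  i=8: D_i=min(100*3^8,3220)=3220, bounds=[1610,3220]
  i=9: D_i=min(100*3^9,3220)=3220, bounds=[1610,3220]

Answer: [50,100] [150,300] [450,900] [1350,2700] [1610,3220] [1610,3220] [1610,3220] [1610,3220] [1610,3220] [1610,3220]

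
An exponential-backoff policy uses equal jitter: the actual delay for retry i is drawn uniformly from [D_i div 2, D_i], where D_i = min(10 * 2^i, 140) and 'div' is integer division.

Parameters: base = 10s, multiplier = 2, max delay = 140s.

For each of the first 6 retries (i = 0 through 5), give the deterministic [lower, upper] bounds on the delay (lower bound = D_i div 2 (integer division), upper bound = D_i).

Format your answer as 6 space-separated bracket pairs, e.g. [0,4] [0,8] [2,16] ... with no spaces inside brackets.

Computing bounds per retry:
  i=0: D_i=min(10*2^0,140)=10, bounds=[5,10]
  i=1: D_i=min(10*2^1,140)=20, bounds=[10,20]
  i=2: D_i=min(10*2^2,140)=40, bounds=[20,40]
  i=3: D_i=min(10*2^3,140)=80, bounds=[40,80]
  i=4: D_i=min(10*2^4,140)=140, bounds=[70,140]
  i=5: D_i=min(10*2^5,140)=140, bounds=[70,140]

Answer: [5,10] [10,20] [20,40] [40,80] [70,140] [70,140]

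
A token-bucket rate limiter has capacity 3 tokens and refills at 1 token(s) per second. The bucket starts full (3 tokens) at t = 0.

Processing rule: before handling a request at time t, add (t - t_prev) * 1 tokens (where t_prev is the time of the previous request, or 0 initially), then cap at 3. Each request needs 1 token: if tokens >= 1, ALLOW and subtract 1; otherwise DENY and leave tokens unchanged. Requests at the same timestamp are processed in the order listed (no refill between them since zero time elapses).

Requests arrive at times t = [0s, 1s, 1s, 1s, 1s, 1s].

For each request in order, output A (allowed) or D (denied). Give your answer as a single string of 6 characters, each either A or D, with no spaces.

Answer: AAAADD

Derivation:
Simulating step by step:
  req#1 t=0s: ALLOW
  req#2 t=1s: ALLOW
  req#3 t=1s: ALLOW
  req#4 t=1s: ALLOW
  req#5 t=1s: DENY
  req#6 t=1s: DENY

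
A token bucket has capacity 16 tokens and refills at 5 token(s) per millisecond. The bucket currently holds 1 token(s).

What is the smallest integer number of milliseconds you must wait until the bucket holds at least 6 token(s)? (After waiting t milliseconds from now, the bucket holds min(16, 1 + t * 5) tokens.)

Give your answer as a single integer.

Answer: 1

Derivation:
Need 1 + t * 5 >= 6, so t >= 5/5.
Smallest integer t = ceil(5/5) = 1.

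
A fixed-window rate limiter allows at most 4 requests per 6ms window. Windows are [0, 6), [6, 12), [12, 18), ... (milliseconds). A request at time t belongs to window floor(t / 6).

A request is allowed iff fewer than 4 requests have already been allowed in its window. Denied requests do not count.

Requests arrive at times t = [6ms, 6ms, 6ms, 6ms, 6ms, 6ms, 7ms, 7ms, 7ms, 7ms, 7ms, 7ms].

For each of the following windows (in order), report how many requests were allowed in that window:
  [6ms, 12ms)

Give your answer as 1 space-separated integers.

Answer: 4

Derivation:
Processing requests:
  req#1 t=6ms (window 1): ALLOW
  req#2 t=6ms (window 1): ALLOW
  req#3 t=6ms (window 1): ALLOW
  req#4 t=6ms (window 1): ALLOW
  req#5 t=6ms (window 1): DENY
  req#6 t=6ms (window 1): DENY
  req#7 t=7ms (window 1): DENY
  req#8 t=7ms (window 1): DENY
  req#9 t=7ms (window 1): DENY
  req#10 t=7ms (window 1): DENY
  req#11 t=7ms (window 1): DENY
  req#12 t=7ms (window 1): DENY

Allowed counts by window: 4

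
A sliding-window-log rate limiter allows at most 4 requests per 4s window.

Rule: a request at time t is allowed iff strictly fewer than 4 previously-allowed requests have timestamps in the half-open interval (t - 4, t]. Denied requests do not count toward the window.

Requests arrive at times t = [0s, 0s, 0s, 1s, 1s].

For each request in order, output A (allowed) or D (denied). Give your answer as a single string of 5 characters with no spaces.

Tracking allowed requests in the window:
  req#1 t=0s: ALLOW
  req#2 t=0s: ALLOW
  req#3 t=0s: ALLOW
  req#4 t=1s: ALLOW
  req#5 t=1s: DENY

Answer: AAAAD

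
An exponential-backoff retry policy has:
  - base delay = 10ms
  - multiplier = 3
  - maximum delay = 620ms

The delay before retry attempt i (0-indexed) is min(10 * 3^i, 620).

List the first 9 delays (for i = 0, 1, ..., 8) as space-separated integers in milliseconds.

Answer: 10 30 90 270 620 620 620 620 620

Derivation:
Computing each delay:
  i=0: min(10*3^0, 620) = 10
  i=1: min(10*3^1, 620) = 30
  i=2: min(10*3^2, 620) = 90
  i=3: min(10*3^3, 620) = 270
  i=4: min(10*3^4, 620) = 620
  i=5: min(10*3^5, 620) = 620
  i=6: min(10*3^6, 620) = 620
  i=7: min(10*3^7, 620) = 620
  i=8: min(10*3^8, 620) = 620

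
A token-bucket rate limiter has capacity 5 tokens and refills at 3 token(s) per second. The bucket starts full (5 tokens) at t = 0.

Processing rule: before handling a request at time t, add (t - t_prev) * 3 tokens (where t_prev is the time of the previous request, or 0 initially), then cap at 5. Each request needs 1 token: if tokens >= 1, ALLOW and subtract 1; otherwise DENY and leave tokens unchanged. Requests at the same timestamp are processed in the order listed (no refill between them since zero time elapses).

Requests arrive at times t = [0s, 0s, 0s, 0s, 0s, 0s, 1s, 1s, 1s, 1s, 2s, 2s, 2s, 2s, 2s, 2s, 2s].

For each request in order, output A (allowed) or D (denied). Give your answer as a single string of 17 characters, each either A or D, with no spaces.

Simulating step by step:
  req#1 t=0s: ALLOW
  req#2 t=0s: ALLOW
  req#3 t=0s: ALLOW
  req#4 t=0s: ALLOW
  req#5 t=0s: ALLOW
  req#6 t=0s: DENY
  req#7 t=1s: ALLOW
  req#8 t=1s: ALLOW
  req#9 t=1s: ALLOW
  req#10 t=1s: DENY
  req#11 t=2s: ALLOW
  req#12 t=2s: ALLOW
  req#13 t=2s: ALLOW
  req#14 t=2s: DENY
  req#15 t=2s: DENY
  req#16 t=2s: DENY
  req#17 t=2s: DENY

Answer: AAAAADAAADAAADDDD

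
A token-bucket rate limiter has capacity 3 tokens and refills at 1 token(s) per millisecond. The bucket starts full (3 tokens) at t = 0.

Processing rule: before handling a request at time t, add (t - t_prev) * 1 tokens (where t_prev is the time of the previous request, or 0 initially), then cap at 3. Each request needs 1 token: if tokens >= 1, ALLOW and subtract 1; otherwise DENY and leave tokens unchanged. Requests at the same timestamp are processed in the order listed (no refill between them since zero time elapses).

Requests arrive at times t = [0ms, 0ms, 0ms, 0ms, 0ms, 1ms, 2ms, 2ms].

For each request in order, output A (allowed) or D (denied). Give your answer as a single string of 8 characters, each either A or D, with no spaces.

Answer: AAADDAAD

Derivation:
Simulating step by step:
  req#1 t=0ms: ALLOW
  req#2 t=0ms: ALLOW
  req#3 t=0ms: ALLOW
  req#4 t=0ms: DENY
  req#5 t=0ms: DENY
  req#6 t=1ms: ALLOW
  req#7 t=2ms: ALLOW
  req#8 t=2ms: DENY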